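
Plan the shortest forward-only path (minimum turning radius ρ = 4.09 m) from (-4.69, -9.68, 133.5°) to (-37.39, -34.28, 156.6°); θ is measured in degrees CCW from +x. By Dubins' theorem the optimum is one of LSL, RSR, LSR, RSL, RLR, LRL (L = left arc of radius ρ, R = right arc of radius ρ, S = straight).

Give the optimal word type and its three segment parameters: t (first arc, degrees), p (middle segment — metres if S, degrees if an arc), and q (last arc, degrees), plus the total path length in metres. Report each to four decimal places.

Let ψ = atan2(Δy, Δx) = atan2(-24.60, -32.70) = -143.0461° be the start→goal bearing.
Normalize: d = |goal − start| / ρ = 40.920044/4.09 = 10.004901, α = (θ_start − ψ) mod 360° = 276.5461° = 4.826640 rad, β = (θ_goal − ψ) mod 360° = 299.6461° = 5.229811 rad.
Common terms: sin α = -0.993480, cos α = 0.114002, sin β = -0.869097, cos β = 0.494641, cos(α−β) = 0.919821, d² = 100.098039. Work in radians in the unit-radius frame; every candidate has L = ρ·(t + p + q).
LSL: p² = 2 + d² − 2cos(α−β) + 2d(sin α − sin β) = 97.769513; p = √p² = 9.887847; φ = atan2(cos β − cos α, d + sin α − sin β) = 0.038505 rad; t = (φ − α) mod 2π = 1.495051 rad, q = (β − φ) mod 2π = 5.191306 rad → L = 4.09·(1.495051 + 9.887847 + 5.191306) = 4.09·16.574203 = 67.788491 m
RSR: p² = 2 + d² − 2cos(α−β) + 2d(sin β − sin α) = 102.747278; p = √p² = 10.136433; φ = atan2(cos α − cos β, d − sin α + sin β) = -0.037560 rad; t = (α − φ) mod 2π = 4.864200 rad, q = (φ − β) mod 2π = 1.015814 rad → L = 4.09·(4.864200 + 10.136433 + 1.015814) = 4.09·16.016447 = 65.507270 m
LSR: p² = d² − 2 + 2cos(α−β) + 2d(sin α + sin β) = 62.667870; p = √p² = 7.916304; φ = atan2(−cos α − cos β, d + sin α + sin β) − atan2(−2, p) = 0.172853 rad; t = (φ − α) mod 2π = 1.629398 rad, q = (φ − β) mod 2π = 1.226227 rad → L = 4.09·(1.629398 + 7.916304 + 1.226227) = 4.09·10.771930 = 44.057193 m
RSL: p² = d² − 2 + 2cos(α−β) − 2d(sin α + sin β) = 137.207493; p = √p² = 11.713560; φ = atan2(cos α + cos β, d − sin α − sin β) − atan2(2, p) = -0.117870 rad; t = (α − φ) mod 2π = 4.944510 rad, q = (β − φ) mod 2π = 5.347681 rad → L = 4.09·(4.944510 + 11.713560 + 5.347681) = 4.09·22.005750 = 90.003519 m
RLR: c = (6 − d² + 2cos(α−β) + 2d(sin α − sin β))/8 = -11.843410, |c| > 1 → infeasible
LRL: c = (6 − d² + 2cos(α−β) − 2d(sin α − sin β))/8 = -11.221189, |c| > 1 → infeasible
Shortest: LSR with L = 44.057193 m ≈ 44.0572 m
Convert LSR to answer units (arcs ×180/π): t = 1.629398·180/π = 93.3577°, p = ρ·p = 4.09·7.916304 = 32.3777 m, q = 1.226227·180/π = 70.2577°, L = 44.0572 m.

LSR: t = 93.3577°, p = 32.3777 m, q = 70.2577°, L = 44.0572 m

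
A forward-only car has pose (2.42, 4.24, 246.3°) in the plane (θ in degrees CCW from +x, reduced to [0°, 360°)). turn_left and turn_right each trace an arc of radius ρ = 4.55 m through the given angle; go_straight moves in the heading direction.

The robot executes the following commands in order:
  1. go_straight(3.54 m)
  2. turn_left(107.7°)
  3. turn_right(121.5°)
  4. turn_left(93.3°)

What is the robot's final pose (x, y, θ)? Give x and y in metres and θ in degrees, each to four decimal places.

(8.8742, -19.1834, 325.8000°)

set_pose: (x, y, θ) = (2.4200, 4.2400, 246.3000°), ρ = 4.55
go_straight(3.54): x += 3.54·cos θ, y += 3.54·sin θ → (0.9971, 0.9986, 246.3000°)
turn_left(107.7°): centre at ρ to the left, rotate +107.7° → (4.6878, -5.3554, 354.0000°)
turn_right(121.5°): centre at ρ to the right, rotate −121.5° → (7.8219, -12.6503, 232.5000°)
turn_left(93.3°): centre at ρ to the left, rotate +93.3° → (8.8742, -19.1834, 325.8000°)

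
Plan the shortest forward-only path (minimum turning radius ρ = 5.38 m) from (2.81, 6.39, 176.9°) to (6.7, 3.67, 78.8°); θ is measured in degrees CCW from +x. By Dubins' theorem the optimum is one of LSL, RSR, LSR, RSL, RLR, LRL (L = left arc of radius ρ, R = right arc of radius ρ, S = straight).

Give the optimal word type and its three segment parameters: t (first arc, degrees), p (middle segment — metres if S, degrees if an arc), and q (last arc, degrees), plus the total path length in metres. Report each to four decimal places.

Let ψ = atan2(Δy, Δx) = atan2(-2.72, 3.89) = -34.9624° be the start→goal bearing.
Normalize: d = |goal − start| / ρ = 4.746630/5.38 = 0.882273, α = (θ_start − ψ) mod 360° = 211.8624° = 3.697696 rad, β = (θ_goal − ψ) mod 360° = 113.7624° = 1.985528 rad.
Common terms: sin α = -0.527880, cos α = -0.849319, sin β = 0.915225, cos β = -0.402944, cos(α−β) = -0.140901, d² = 0.778406. Work in radians in the unit-radius frame; every candidate has L = ρ·(t + p + q).
LSL: p² = 2 + d² − 2cos(α−β) + 2d(sin α − sin β) = 0.513783; p = √p² = 0.716786; φ = atan2(cos β − cos α, d + sin α − sin β) = 2.469347 rad; t = (φ − α) mod 2π = 5.054837 rad, q = (β − φ) mod 2π = 5.799366 rad → L = 5.38·(5.054837 + 0.716786 + 5.799366) = 5.38·11.570989 = 62.251920 m
RSR: p² = 2 + d² − 2cos(α−β) + 2d(sin β − sin α) = 5.606635; p = √p² = 2.367833; φ = atan2(cos α − cos β, d − sin α + sin β) = -0.189651 rad; t = (α − φ) mod 2π = 3.887347 rad, q = (φ − β) mod 2π = 4.108007 rad → L = 5.38·(3.887347 + 2.367833 + 4.108007) = 5.38·10.363187 = 55.753944 m
LSR: p² = d² − 2 + 2cos(α−β) + 2d(sin α + sin β) = -0.819909 < 0 → infeasible
RSL: p² = d² − 2 + 2cos(α−β) − 2d(sin α + sin β) = -2.186883 < 0 → infeasible
RLR: c = (6 − d² + 2cos(α−β) + 2d(sin α − sin β))/8 = 0.299171; p = 2π − arccos c = 5.016212 rad; φ = atan2(cos α − cos β, d − sin α + sin β) = -0.189651 rad; t = (α − φ + p/2) mod 2π = 0.112267 rad, q = (α − β − t + p) mod 2π = 0.332928 rad → L = 5.38·(0.112267 + 5.016212 + 0.332928) = 5.38·5.461407 = 29.382372 m
LRL: c = (6 − d² + 2cos(α−β) − 2d(sin α − sin β))/8 = 0.935777; p = 2π − arccos c = 5.922846 rad; φ = atan2(cos β − cos α, d + sin α − sin β) = 2.469347 rad; t = (φ − α + p/2) mod 2π = 1.733074 rad, q = (β − α − t + p) mod 2π = 2.477603 rad → L = 5.38·(1.733074 + 5.922846 + 2.477603) = 5.38·10.133524 = 54.518357 m
Shortest: RLR with L = 29.382372 m ≈ 29.3824 m
Convert RLR to answer units (arcs ×180/π): t = 0.112267·180/π = 6.4325°, p = 5.016212·180/π = 287.4078°, q = 0.332928·180/π = 19.0753°, L = 29.3824 m.

RLR: t = 6.4325°, p = 287.4078°, q = 19.0753°, L = 29.3824 m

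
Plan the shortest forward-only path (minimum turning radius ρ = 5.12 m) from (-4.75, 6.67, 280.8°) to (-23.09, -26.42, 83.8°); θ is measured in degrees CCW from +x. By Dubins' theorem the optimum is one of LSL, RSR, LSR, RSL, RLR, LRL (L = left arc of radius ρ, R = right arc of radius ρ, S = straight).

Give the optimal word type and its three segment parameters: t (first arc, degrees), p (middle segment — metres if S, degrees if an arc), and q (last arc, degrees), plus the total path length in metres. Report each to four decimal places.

Let ψ = atan2(Δy, Δx) = atan2(-33.09, -18.34) = -118.9972° be the start→goal bearing.
Normalize: d = |goal − start| / ρ = 37.832575/5.12 = 7.389175, α = (θ_start − ψ) mod 360° = 39.7972° = 0.694593 rad, β = (θ_goal − ψ) mod 360° = 202.7972° = 3.539479 rad.
Common terms: sin α = 0.640073, cos α = 0.768314, sin β = -0.387471, cos β = -0.921882, cos(α−β) = -0.956305, d² = 54.599903. Work in radians in the unit-radius frame; every candidate has L = ρ·(t + p + q).
LSL: p² = 2 + d² − 2cos(α−β) + 2d(sin α − sin β) = 73.697913; p = √p² = 8.584749; φ = atan2(cos β − cos α, d + sin α − sin β) = -0.198178 rad; t = (φ − α) mod 2π = 5.390414 rad, q = (β − φ) mod 2π = 3.737658 rad → L = 5.12·(5.390414 + 8.584749 + 3.737658) = 5.12·17.712821 = 90.689643 m
RSR: p² = 2 + d² − 2cos(α−β) + 2d(sin β − sin α) = 43.327112; p = √p² = 6.582333; φ = atan2(cos α − cos β, d − sin α + sin β) = 0.259687 rad; t = (α − φ) mod 2π = 0.434906 rad, q = (φ − β) mod 2π = 3.003392 rad → L = 5.12·(0.434906 + 6.582333 + 3.003392) = 5.12·10.020632 = 51.305636 m
LSR: p² = d² − 2 + 2cos(α−β) + 2d(sin α + sin β) = 54.420327; p = √p² = 7.377013; φ = atan2(−cos α − cos β, d + sin α + sin β) − atan2(−2, p) = 0.284841 rad; t = (φ − α) mod 2π = 5.873434 rad, q = (φ − β) mod 2π = 3.028547 rad → L = 5.12·(5.873434 + 7.377013 + 3.028547) = 5.12·16.278995 = 83.348453 m
RSL: p² = d² − 2 + 2cos(α−β) − 2d(sin α + sin β) = 46.954260; p = √p² = 6.852318; φ = atan2(cos α + cos β, d − sin α − sin β) − atan2(2, p) = -0.305498 rad; t = (α − φ) mod 2π = 1.000091 rad, q = (β − φ) mod 2π = 3.844978 rad → L = 5.12·(1.000091 + 6.852318 + 3.844978) = 5.12·11.697387 = 59.890621 m
RLR: c = (6 − d² + 2cos(α−β) + 2d(sin α − sin β))/8 = -4.415889, |c| > 1 → infeasible
LRL: c = (6 − d² + 2cos(α−β) − 2d(sin α − sin β))/8 = -8.212239, |c| > 1 → infeasible
Shortest: RSR with L = 51.305636 m ≈ 51.3056 m
Convert RSR to answer units (arcs ×180/π): t = 0.434906·180/π = 24.9183°, p = ρ·p = 5.12·6.582333 = 33.7015 m, q = 3.003392·180/π = 172.0817°, L = 51.3056 m.

RSR: t = 24.9183°, p = 33.7015 m, q = 172.0817°, L = 51.3056 m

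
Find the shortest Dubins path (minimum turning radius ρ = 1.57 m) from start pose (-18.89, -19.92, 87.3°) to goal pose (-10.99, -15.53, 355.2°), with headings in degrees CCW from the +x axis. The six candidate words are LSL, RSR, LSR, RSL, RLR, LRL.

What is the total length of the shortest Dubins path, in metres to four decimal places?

Let ψ = atan2(Δy, Δx) = atan2(4.39, 7.90) = 29.0608° be the start→goal bearing.
Normalize: d = |goal − start| / ρ = 9.037815/1.57 = 5.756570, α = (θ_start − ψ) mod 360° = 58.2392° = 1.016466 rad, β = (θ_goal − ψ) mod 360° = 326.1392° = 5.692204 rad.
Common terms: sin α = 0.850253, cos α = 0.526374, sin β = -0.557177, cos β = 0.830394, cos(α−β) = -0.036644, d² = 33.138099. Work in radians in the unit-radius frame; every candidate has L = ρ·(t + p + q).
LSL: p² = 2 + d² − 2cos(α−β) + 2d(sin α − sin β) = 51.415324; p = √p² = 7.170448; φ = atan2(cos β − cos α, d + sin α − sin β) = 0.042412 rad; t = (φ − α) mod 2π = 5.309131 rad, q = (β − φ) mod 2π = 5.649792 rad → L = 1.57·(5.309131 + 7.170448 + 5.649792) = 1.57·18.129370 = 28.463111 m
RSR: p² = 2 + d² − 2cos(α−β) + 2d(sin β − sin α) = 19.007448; p = √p² = 4.359753; φ = atan2(cos α − cos β, d − sin α + sin β) = -0.069790 rad; t = (α − φ) mod 2π = 1.086257 rad, q = (φ − β) mod 2π = 0.521192 rad → L = 1.57·(1.086257 + 4.359753 + 0.521192) = 1.57·5.967201 = 9.368506 m
LSR: p² = d² − 2 + 2cos(α−β) + 2d(sin α + sin β) = 34.439046; p = √p² = 5.868479; φ = atan2(−cos α − cos β, d + sin α + sin β) − atan2(−2, p) = 0.107837 rad; t = (φ − α) mod 2π = 5.374556 rad, q = (φ − β) mod 2π = 0.698819 rad → L = 1.57·(5.374556 + 5.868479 + 0.698819) = 1.57·11.941854 = 18.748711 m
RSL: p² = d² − 2 + 2cos(α−β) − 2d(sin α + sin β) = 27.690577; p = √p² = 5.262184; φ = atan2(cos α + cos β, d − sin α − sin β) − atan2(2, p) = -0.119799 rad; t = (α − φ) mod 2π = 1.136265 rad, q = (β − φ) mod 2π = 5.812003 rad → L = 1.57·(1.136265 + 5.262184 + 5.812003) = 1.57·12.210452 = 19.170409 m
RLR: c = (6 − d² + 2cos(α−β) + 2d(sin α − sin β))/8 = -1.375931, |c| > 1 → infeasible
LRL: c = (6 − d² + 2cos(α−β) − 2d(sin α − sin β))/8 = -5.426916, |c| > 1 → infeasible
Shortest: RSR with L = 9.368506 m ≈ 9.3685 m

9.3685 m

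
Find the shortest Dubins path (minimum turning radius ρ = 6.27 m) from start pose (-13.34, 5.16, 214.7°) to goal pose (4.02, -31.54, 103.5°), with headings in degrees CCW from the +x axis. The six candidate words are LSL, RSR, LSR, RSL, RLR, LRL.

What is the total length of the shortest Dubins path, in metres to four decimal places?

Let ψ = atan2(Δy, Δx) = atan2(-36.70, 17.36) = -64.6847° be the start→goal bearing.
Normalize: d = |goal − start| / ρ = 40.598764/6.27 = 6.475082, α = (θ_start − ψ) mod 360° = 279.3847° = 4.876183 rad, β = (θ_goal − ψ) mod 360° = 168.1847° = 2.935377 rad.
Common terms: sin α = -0.986616, cos α = 0.163063, sin β = 0.204757, cos β = -0.978813, cos(α−β) = -0.361625, d² = 41.926686. Work in radians in the unit-radius frame; every candidate has L = ρ·(t + p + q).
LSL: p² = 2 + d² − 2cos(α−β) + 2d(sin α − sin β) = 29.221458; p = √p² = 5.405688; φ = atan2(cos β − cos α, d + sin α − sin β) = -0.212839 rad; t = (φ − α) mod 2π = 1.194163 rad, q = (β − φ) mod 2π = 3.148216 rad → L = 6.27·(1.194163 + 5.405688 + 3.148216) = 6.27·9.748067 = 61.120378 m
RSR: p² = 2 + d² − 2cos(α−β) + 2d(sin β − sin α) = 60.078412; p = √p² = 7.751027; φ = atan2(cos α − cos β, d − sin α + sin β) = 0.147857 rad; t = (α − φ) mod 2π = 4.728326 rad, q = (φ − β) mod 2π = 3.495666 rad → L = 6.27·(4.728326 + 7.751027 + 3.495666) = 6.27·15.975018 = 100.163362 m
LSR: p² = d² − 2 + 2cos(α−β) + 2d(sin α + sin β) = 29.078243; p = √p² = 5.392425; φ = atan2(−cos α − cos β, d + sin α + sin β) − atan2(−2, p) = 0.497479 rad; t = (φ − α) mod 2π = 1.904481 rad, q = (φ − β) mod 2π = 3.845287 rad → L = 6.27·(1.904481 + 5.392425 + 3.845287) = 6.27·11.142193 = 69.861551 m
RSL: p² = d² − 2 + 2cos(α−β) − 2d(sin α + sin β) = 49.328630; p = √p² = 7.023434; φ = atan2(cos α + cos β, d − sin α − sin β) − atan2(2, p) = -0.389358 rad; t = (α − φ) mod 2π = 5.265541 rad, q = (β − φ) mod 2π = 3.324735 rad → L = 6.27·(5.265541 + 7.023434 + 3.324735) = 6.27·15.613710 = 97.897960 m
RLR: c = (6 − d² + 2cos(α−β) + 2d(sin α − sin β))/8 = -6.509801, |c| > 1 → infeasible
LRL: c = (6 − d² + 2cos(α−β) − 2d(sin α − sin β))/8 = -2.652682, |c| > 1 → infeasible
Shortest: LSL with L = 61.120378 m ≈ 61.1204 m

61.1204 m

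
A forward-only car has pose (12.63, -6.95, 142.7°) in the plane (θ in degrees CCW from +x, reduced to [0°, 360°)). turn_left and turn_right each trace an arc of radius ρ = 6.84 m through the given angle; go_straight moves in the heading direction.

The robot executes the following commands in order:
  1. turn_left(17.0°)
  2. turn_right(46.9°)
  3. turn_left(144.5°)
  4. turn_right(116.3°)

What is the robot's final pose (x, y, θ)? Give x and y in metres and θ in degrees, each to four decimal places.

set_pose: (x, y, θ) = (12.6300, -6.9500, 142.7000°), ρ = 6.84
turn_left(17.0°): centre at ρ to the left, rotate +17.0° → (10.8581, -5.9759, 159.7000°)
turn_right(46.9°): centre at ρ to the right, rotate −46.9° → (6.9256, -2.2113, 112.8000°)
turn_left(144.5°): centre at ρ to the left, rotate +144.5° → (-6.0526, -3.3582, 257.3000°)
turn_right(116.3°): centre at ρ to the right, rotate −116.3° → (-17.0298, -7.1701, 141.0000°)

(-17.0298, -7.1701, 141.0000°)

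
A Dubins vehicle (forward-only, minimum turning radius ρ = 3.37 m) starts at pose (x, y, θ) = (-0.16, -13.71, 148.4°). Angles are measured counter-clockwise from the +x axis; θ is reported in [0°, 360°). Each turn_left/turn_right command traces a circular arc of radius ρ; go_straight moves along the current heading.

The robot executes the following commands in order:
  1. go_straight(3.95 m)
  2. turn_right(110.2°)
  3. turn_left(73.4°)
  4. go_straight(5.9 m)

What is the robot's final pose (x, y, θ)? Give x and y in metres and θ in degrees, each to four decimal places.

set_pose: (x, y, θ) = (-0.1600, -13.7100, 148.4000°), ρ = 3.37
go_straight(3.95): x += 3.95·cos θ, y += 3.95·sin θ → (-3.5243, -11.6403, 148.4000°)
turn_right(110.2°): centre at ρ to the right, rotate −110.2° → (-3.8425, -6.1216, 38.2000°)
turn_left(73.4°): centre at ρ to the left, rotate +73.4° → (-2.7932, -2.2327, 111.6000°)
go_straight(5.9): x += 5.9·cos θ, y += 5.9·sin θ → (-4.9651, 3.2530, 111.6000°)

(-4.9651, 3.2530, 111.6000°)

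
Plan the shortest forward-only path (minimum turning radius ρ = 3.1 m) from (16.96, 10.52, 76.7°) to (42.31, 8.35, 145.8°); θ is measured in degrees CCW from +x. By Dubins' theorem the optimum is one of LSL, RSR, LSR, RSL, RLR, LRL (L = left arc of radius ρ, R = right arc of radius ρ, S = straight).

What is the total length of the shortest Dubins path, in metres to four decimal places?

35.1366 m

Let ψ = atan2(Δy, Δx) = atan2(-2.17, 25.35) = -4.8927° be the start→goal bearing.
Normalize: d = |goal − start| / ρ = 25.442708/3.1 = 8.207325, α = (θ_start − ψ) mod 360° = 81.5927° = 1.424061 rad, β = (θ_goal − ψ) mod 360° = 150.6927° = 2.630083 rad.
Common terms: sin α = 0.989254, cos α = 0.146209, sin β = 0.489494, cos β = -0.872007, cos(α−β) = 0.356738, d² = 67.360187. Work in radians in the unit-radius frame; every candidate has L = ρ·(t + p + q).
LSL: p² = 2 + d² − 2cos(α−β) + 2d(sin α − sin β) = 76.850094; p = √p² = 8.766419; φ = atan2(cos β − cos α, d + sin α − sin β) = -0.116412 rad; t = (φ − α) mod 2π = 4.742712 rad, q = (β − φ) mod 2π = 2.746496 rad → L = 3.1·(4.742712 + 8.766419 + 2.746496) = 3.1·16.255626 = 50.392442 m
RSR: p² = 2 + d² − 2cos(α−β) + 2d(sin β − sin α) = 60.443328; p = √p² = 7.774531; φ = atan2(cos α − cos β, d − sin α + sin β) = 0.131346 rad; t = (α − φ) mod 2π = 1.292715 rad, q = (φ − β) mod 2π = 3.784447 rad → L = 3.1·(1.292715 + 7.774531 + 3.784447) = 3.1·12.851694 = 39.840250 m
LSR: p² = d² − 2 + 2cos(α−β) + 2d(sin α + sin β) = 90.346787; p = √p² = 9.505093; φ = atan2(−cos α − cos β, d + sin α + sin β) − atan2(−2, p) = 0.282181 rad; t = (φ − α) mod 2π = 5.141305 rad, q = (φ − β) mod 2π = 3.935282 rad → L = 3.1·(5.141305 + 9.505093 + 3.935282) = 3.1·18.581680 = 57.603208 m
RSL: p² = d² − 2 + 2cos(α−β) − 2d(sin α + sin β) = 41.800540; p = √p² = 6.465334; φ = atan2(cos α + cos β, d − sin α − sin β) − atan2(2, p) = -0.407458 rad; t = (α − φ) mod 2π = 1.831519 rad, q = (β − φ) mod 2π = 3.037541 rad → L = 3.1·(1.831519 + 6.465334 + 3.037541) = 3.1·11.334394 = 35.136620 m
RLR: c = (6 − d² + 2cos(α−β) + 2d(sin α − sin β))/8 = -6.555416, |c| > 1 → infeasible
LRL: c = (6 − d² + 2cos(α−β) − 2d(sin α − sin β))/8 = -8.606262, |c| > 1 → infeasible
Shortest: RSL with L = 35.136620 m ≈ 35.1366 m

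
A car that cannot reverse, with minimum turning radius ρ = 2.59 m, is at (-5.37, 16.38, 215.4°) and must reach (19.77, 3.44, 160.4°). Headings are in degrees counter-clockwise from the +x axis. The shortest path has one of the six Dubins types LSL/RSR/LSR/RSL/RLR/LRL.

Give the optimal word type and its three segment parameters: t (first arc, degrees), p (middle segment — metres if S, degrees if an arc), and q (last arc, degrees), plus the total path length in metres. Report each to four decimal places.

Let ψ = atan2(Δy, Δx) = atan2(-12.94, 25.14) = -27.2357° be the start→goal bearing.
Normalize: d = |goal − start| / ρ = 28.274780/2.59 = 10.916904, α = (θ_start − ψ) mod 360° = 242.6357° = 4.234791 rad, β = (θ_goal − ψ) mod 360° = 187.6357° = 3.274860 rad.
Common terms: sin α = -0.888102, cos α = -0.459647, sin β = -0.132874, cos β = -0.991133, cos(α−β) = 0.573576, d² = 119.178784. Work in radians in the unit-radius frame; every candidate has L = ρ·(t + p + q).
LSL: p² = 2 + d² − 2cos(α−β) + 2d(sin α − sin β) = 103.542124; p = √p² = 10.175565; φ = atan2(cos β − cos α, d + sin α − sin β) = -0.052255 rad; t = (φ − α) mod 2π = 1.996138 rad, q = (β − φ) mod 2π = 3.327116 rad → L = 2.59·(1.996138 + 10.175565 + 3.327116) = 2.59·15.498819 = 40.141942 m
RSR: p² = 2 + d² − 2cos(α−β) + 2d(sin β − sin α) = 136.521138; p = √p² = 11.684226; φ = atan2(cos α − cos β, d − sin α + sin β) = 0.045503 rad; t = (α − φ) mod 2π = 4.189288 rad, q = (φ − β) mod 2π = 3.053828 rad → L = 2.59·(4.189288 + 11.684226 + 3.053828) = 2.59·18.927342 = 49.021817 m
LSR: p² = d² − 2 + 2cos(α−β) + 2d(sin α + sin β) = 96.034158; p = √p² = 9.799702; φ = atan2(−cos α − cos β, d + sin α + sin β) − atan2(−2, p) = 0.346890 rad; t = (φ − α) mod 2π = 2.395284 rad, q = (φ − β) mod 2π = 3.355215 rad → L = 2.59·(2.395284 + 9.799702 + 3.355215) = 2.59·15.550200 = 40.275019 m
RSL: p² = d² − 2 + 2cos(α−β) − 2d(sin α + sin β) = 140.617715; p = √p² = 11.858234; φ = atan2(cos α + cos β, d − sin α − sin β) − atan2(2, p) = -0.288021 rad; t = (α − φ) mod 2π = 4.522813 rad, q = (β − φ) mod 2π = 3.562881 rad → L = 2.59·(4.522813 + 11.858234 + 3.562881) = 2.59·19.943928 = 51.654774 m
RLR: c = (6 − d² + 2cos(α−β) + 2d(sin α − sin β))/8 = -16.065142, |c| > 1 → infeasible
LRL: c = (6 − d² + 2cos(α−β) − 2d(sin α − sin β))/8 = -11.942766, |c| > 1 → infeasible
Shortest: LSL with L = 40.141942 m ≈ 40.1419 m
Convert LSL to answer units (arcs ×180/π): t = 1.996138·180/π = 114.3703°, p = ρ·p = 2.59·10.175565 = 26.3547 m, q = 3.327116·180/π = 190.6297°, L = 40.1419 m.

LSL: t = 114.3703°, p = 26.3547 m, q = 190.6297°, L = 40.1419 m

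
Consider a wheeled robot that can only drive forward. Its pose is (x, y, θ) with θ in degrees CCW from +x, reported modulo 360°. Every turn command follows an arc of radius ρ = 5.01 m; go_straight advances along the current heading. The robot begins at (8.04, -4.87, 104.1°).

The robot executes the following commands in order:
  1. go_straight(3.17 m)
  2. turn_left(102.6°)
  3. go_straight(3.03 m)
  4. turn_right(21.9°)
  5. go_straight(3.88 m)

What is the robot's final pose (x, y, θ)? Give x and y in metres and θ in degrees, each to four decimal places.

(-8.2476, -0.7430, 184.8000°)

set_pose: (x, y, θ) = (8.0400, -4.8700, 104.1000°), ρ = 5.01
go_straight(3.17): x += 3.17·cos θ, y += 3.17·sin θ → (7.2677, -1.7955, 104.1000°)
turn_left(102.6°): centre at ρ to the left, rotate +102.6° → (0.1576, 1.4598, 206.7000°)
go_straight(3.03): x += 3.03·cos θ, y += 3.03·sin θ → (-2.5493, 0.0983, 206.7000°)
turn_right(21.9°): centre at ρ to the right, rotate −21.9° → (-4.3812, -0.4183, 184.8000°)
go_straight(3.88): x += 3.88·cos θ, y += 3.88·sin θ → (-8.2476, -0.7430, 184.8000°)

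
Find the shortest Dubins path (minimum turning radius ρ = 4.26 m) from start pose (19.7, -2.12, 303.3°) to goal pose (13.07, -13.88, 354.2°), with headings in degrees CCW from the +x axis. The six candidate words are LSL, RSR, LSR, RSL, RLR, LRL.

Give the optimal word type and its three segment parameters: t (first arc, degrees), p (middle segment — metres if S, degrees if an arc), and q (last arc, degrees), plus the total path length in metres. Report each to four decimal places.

RLR: t = 171.8289°, p = 248.3141°, q = 25.5853°, L = 33.1404 m

Let ψ = atan2(Δy, Δx) = atan2(-11.76, -6.63) = -119.4132° be the start→goal bearing.
Normalize: d = |goal − start| / ρ = 13.500167/4.26 = 3.169053, α = (θ_start − ψ) mod 360° = 62.7132° = 1.094553 rad, β = (θ_goal − ψ) mod 360° = 113.6132° = 1.982925 rad.
Common terms: sin α = 0.888723, cos α = 0.458444, sin β = 0.916270, cos β = -0.400561, cos(α−β) = 0.630676, d² = 10.042898. Work in radians in the unit-radius frame; every candidate has L = ρ·(t + p + q).
LSL: p² = 2 + d² − 2cos(α−β) + 2d(sin α − sin β) = 10.606951; p = √p² = 3.256831; φ = atan2(cos β − cos α, d + sin α − sin β) = -0.266913 rad; t = (φ − α) mod 2π = 4.921720 rad, q = (β − φ) mod 2π = 2.249838 rad → L = 4.26·(4.921720 + 3.256831 + 2.249838) = 4.26·10.428389 = 44.424938 m
RSR: p² = 2 + d² − 2cos(α−β) + 2d(sin β − sin α) = 10.956143; p = √p² = 3.310006; φ = atan2(cos α − cos β, d − sin α + sin β) = 0.262523 rad; t = (α − φ) mod 2π = 0.832030 rad, q = (φ − β) mod 2π = 4.562783 rad → L = 4.26·(0.832030 + 3.310006 + 4.562783) = 4.26·8.704819 = 37.082530 m
LSR: p² = d² − 2 + 2cos(α−β) + 2d(sin α + sin β) = 20.744490; p = √p² = 4.554612; φ = atan2(−cos α − cos β, d + sin α + sin β) − atan2(−2, p) = 0.402129 rad; t = (φ − α) mod 2π = 5.590762 rad, q = (φ − β) mod 2π = 4.702389 rad → L = 4.26·(5.590762 + 4.554612 + 4.702389) = 4.26·14.847763 = 63.251469 m
RSL: p² = d² − 2 + 2cos(α−β) − 2d(sin α + sin β) = -2.135990 < 0 → infeasible
RLR: c = (6 − d² + 2cos(α−β) + 2d(sin α − sin β))/8 = -0.369518; p = 2π − arccos c = 4.333899 rad; φ = atan2(cos α − cos β, d − sin α + sin β) = 0.262523 rad; t = (α − φ + p/2) mod 2π = 2.998979 rad, q = (α − β − t + p) mod 2π = 0.446547 rad → L = 4.26·(2.998979 + 4.333899 + 0.446547) = 4.26·7.779425 = 33.140352 m
LRL: c = (6 − d² + 2cos(α−β) − 2d(sin α − sin β))/8 = -0.325869; p = 2π − arccos c = 4.380458 rad; φ = atan2(cos β − cos α, d + sin α − sin β) = -0.266913 rad; t = (φ − α + p/2) mod 2π = 0.828764 rad, q = (β − α − t + p) mod 2π = 4.440067 rad → L = 4.26·(0.828764 + 4.380458 + 4.440067) = 4.26·9.649289 = 41.105973 m
Shortest: RLR with L = 33.140352 m ≈ 33.1404 m
Convert RLR to answer units (arcs ×180/π): t = 2.998979·180/π = 171.8289°, p = 4.333899·180/π = 248.3141°, q = 0.446547·180/π = 25.5853°, L = 33.1404 m.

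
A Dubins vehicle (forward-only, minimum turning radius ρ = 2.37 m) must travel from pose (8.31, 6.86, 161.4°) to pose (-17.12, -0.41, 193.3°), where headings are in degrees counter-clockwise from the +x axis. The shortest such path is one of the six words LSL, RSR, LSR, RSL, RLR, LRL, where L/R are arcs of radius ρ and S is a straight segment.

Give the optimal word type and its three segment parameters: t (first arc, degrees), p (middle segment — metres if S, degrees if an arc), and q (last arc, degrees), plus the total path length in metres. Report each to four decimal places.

LSR: t = 35.5200°, p = 24.9184 m, q = 3.6200°, L = 26.5374 m

Let ψ = atan2(Δy, Δx) = atan2(-7.27, -25.43) = -164.0457° be the start→goal bearing.
Normalize: d = |goal − start| / ρ = 26.448777/2.37 = 11.159821, α = (θ_start − ψ) mod 360° = 325.4457° = 5.680099 rad, β = (θ_goal − ψ) mod 360° = 357.3457° = 6.236859 rad.
Common terms: sin α = -0.567187, cos α = 0.823589, sin β = -0.046310, cos β = 0.998927, cos(α−β) = 0.848972, d² = 124.541615. Work in radians in the unit-radius frame; every candidate has L = ρ·(t + p + q).
LSL: p² = 2 + d² − 2cos(α−β) + 2d(sin α − sin β) = 113.217878; p = √p² = 10.640389; φ = atan2(cos β − cos α, d + sin α − sin β) = 0.016479 rad; t = (φ − α) mod 2π = 0.619566 rad, q = (β − φ) mod 2π = 6.220379 rad → L = 2.37·(0.619566 + 10.640389 + 6.220379) = 2.37·17.480334 = 41.428392 m
RSR: p² = 2 + d² − 2cos(α−β) + 2d(sin β − sin α) = 136.469466; p = √p² = 11.682015; φ = atan2(cos α − cos β, d − sin α + sin β) = -0.015010 rad; t = (α − φ) mod 2π = 5.695108 rad, q = (φ − β) mod 2π = 0.031317 rad → L = 2.37·(5.695108 + 11.682015 + 0.031317) = 2.37·17.408440 = 41.258003 m
LSR: p² = d² − 2 + 2cos(α−β) + 2d(sin α + sin β) = 110.546515; p = √p² = 10.514110; φ = atan2(−cos α − cos β, d + sin α + sin β) − atan2(−2, p) = 0.016854 rad; t = (φ − α) mod 2π = 0.619941 rad, q = (φ − β) mod 2π = 0.063181 rad → L = 2.37·(0.619941 + 10.514110 + 0.063181) = 2.37·11.197232 = 26.537441 m
RSL: p² = d² − 2 + 2cos(α−β) − 2d(sin α + sin β) = 137.932603; p = √p² = 11.744471; φ = atan2(cos α + cos β, d − sin α − sin β) − atan2(2, p) = -0.015093 rad; t = (α − φ) mod 2π = 5.695192 rad, q = (β − φ) mod 2π = 6.251952 rad → L = 2.37·(5.695192 + 11.744471 + 6.251952) = 2.37·23.691615 = 56.149128 m
RLR: c = (6 − d² + 2cos(α−β) + 2d(sin α − sin β))/8 = -16.058683, |c| > 1 → infeasible
LRL: c = (6 − d² + 2cos(α−β) − 2d(sin α − sin β))/8 = -13.152235, |c| > 1 → infeasible
Shortest: LSR with L = 26.537441 m ≈ 26.5374 m
Convert LSR to answer units (arcs ×180/π): t = 0.619941·180/π = 35.5200°, p = ρ·p = 2.37·10.514110 = 24.9184 m, q = 0.063181·180/π = 3.6200°, L = 26.5374 m.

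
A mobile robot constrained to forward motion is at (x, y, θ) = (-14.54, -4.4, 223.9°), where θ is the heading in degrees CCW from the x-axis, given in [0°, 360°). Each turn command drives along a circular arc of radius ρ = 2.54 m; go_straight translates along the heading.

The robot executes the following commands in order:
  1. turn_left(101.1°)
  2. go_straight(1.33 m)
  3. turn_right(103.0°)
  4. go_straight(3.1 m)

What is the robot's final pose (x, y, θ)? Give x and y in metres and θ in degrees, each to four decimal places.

set_pose: (x, y, θ) = (-14.5400, -4.4000, 223.9000°), ρ = 2.54
turn_left(101.1°): centre at ρ to the left, rotate +101.1° → (-14.2356, -8.3108, 325.0000°)
go_straight(1.33): x += 1.33·cos θ, y += 1.33·sin θ → (-13.1462, -9.0737, 325.0000°)
turn_right(103.0°): centre at ρ to the right, rotate −103.0° → (-12.9035, -13.0419, 222.0000°)
go_straight(3.1): x += 3.1·cos θ, y += 3.1·sin θ → (-15.2072, -15.1162, 222.0000°)

(-15.2072, -15.1162, 222.0000°)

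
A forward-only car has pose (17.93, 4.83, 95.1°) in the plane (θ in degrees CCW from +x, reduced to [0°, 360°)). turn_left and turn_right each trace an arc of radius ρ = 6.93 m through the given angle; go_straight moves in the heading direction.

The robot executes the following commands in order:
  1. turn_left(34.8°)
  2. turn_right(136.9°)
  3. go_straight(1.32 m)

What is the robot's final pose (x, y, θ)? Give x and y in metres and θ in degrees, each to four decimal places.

(23.8151, 19.8219, 353.0000°)

set_pose: (x, y, θ) = (17.9300, 4.8300, 95.1000°), ρ = 6.93
turn_left(34.8°): centre at ρ to the left, rotate +34.8° → (16.3439, 8.6592, 129.9000°)
turn_right(136.9°): centre at ρ to the right, rotate −136.9° → (22.5049, 19.9828, -7.0000° ≡ 353.0000°)
go_straight(1.32): x += 1.32·cos θ, y += 1.32·sin θ → (23.8151, 19.8219, 353.0000°)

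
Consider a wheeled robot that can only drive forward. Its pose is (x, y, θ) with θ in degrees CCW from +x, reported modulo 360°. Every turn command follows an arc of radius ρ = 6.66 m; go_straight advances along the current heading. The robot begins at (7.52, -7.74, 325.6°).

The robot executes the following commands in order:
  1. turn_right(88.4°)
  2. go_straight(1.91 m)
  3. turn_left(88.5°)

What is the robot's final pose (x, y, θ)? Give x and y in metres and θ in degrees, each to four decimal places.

set_pose: (x, y, θ) = (7.5200, -7.7400, 325.6000°), ρ = 6.66
turn_right(88.4°): centre at ρ to the right, rotate −88.4° → (9.3555, -16.8430, 237.2000°)
go_straight(1.91): x += 1.91·cos θ, y += 1.91·sin θ → (8.3208, -18.4485, 237.2000°)
turn_left(88.5°): centre at ρ to the left, rotate +88.5° → (10.1659, -27.5581, 325.7000°)

(10.1659, -27.5581, 325.7000°)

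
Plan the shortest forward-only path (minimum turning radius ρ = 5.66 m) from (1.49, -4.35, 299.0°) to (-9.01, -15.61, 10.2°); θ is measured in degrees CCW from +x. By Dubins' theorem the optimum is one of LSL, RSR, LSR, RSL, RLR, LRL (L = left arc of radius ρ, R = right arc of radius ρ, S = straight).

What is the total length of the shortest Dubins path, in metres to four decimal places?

Let ψ = atan2(Δy, Δx) = atan2(-11.26, -10.50) = -132.9997° be the start→goal bearing.
Normalize: d = |goal − start| / ρ = 15.396025/5.66 = 2.720146, α = (θ_start − ψ) mod 360° = 71.9997° = 1.256631 rad, β = (θ_goal − ψ) mod 360° = 143.1997° = 2.499306 rad.
Common terms: sin α = 0.951055, cos α = 0.309022, sin β = 0.599028, cos β = -0.800728, cos(α−β) = 0.322266, d² = 7.399193. Work in radians in the unit-radius frame; every candidate has L = ρ·(t + p + q).
LSL: p² = 2 + d² − 2cos(α−β) + 2d(sin α − sin β) = 10.669789; p = √p² = 3.266464; φ = atan2(cos β − cos α, d + sin α − sin β) = -0.346641 rad; t = (φ − α) mod 2π = 4.679913 rad, q = (β − φ) mod 2π = 2.845947 rad → L = 5.66·(4.679913 + 3.266464 + 2.845947) = 5.66·10.792324 = 61.084554 m
RSR: p² = 2 + d² − 2cos(α−β) + 2d(sin β − sin α) = 6.839535; p = √p² = 2.615250; φ = atan2(cos α − cos β, d − sin α + sin β) = 0.438231 rad; t = (α − φ) mod 2π = 0.818401 rad, q = (φ − β) mod 2π = 4.222110 rad → L = 5.66·(0.818401 + 2.615250 + 4.222110) = 5.66·7.655761 = 43.331609 m
LSR: p² = d² − 2 + 2cos(α−β) + 2d(sin α + sin β) = 14.476628; p = √p² = 3.804816; φ = atan2(−cos α − cos β, d + sin α + sin β) − atan2(−2, p) = 0.598599 rad; t = (φ − α) mod 2π = 5.625152 rad, q = (φ − β) mod 2π = 4.382478 rad → L = 5.66·(5.625152 + 3.804816 + 4.382478) = 5.66·13.812447 = 78.178449 m
RSL: p² = d² − 2 + 2cos(α−β) − 2d(sin α + sin β) = -2.389178 < 0 → infeasible
RLR: c = (6 − d² + 2cos(α−β) + 2d(sin α − sin β))/8 = 0.145058; p = 2π − arccos c = 4.857961 rad; φ = atan2(cos α − cos β, d − sin α + sin β) = 0.438231 rad; t = (α − φ + p/2) mod 2π = 3.247381 rad, q = (α − β − t + p) mod 2π = 0.367905 rad → L = 5.66·(3.247381 + 4.857961 + 0.367905) = 5.66·8.473247 = 47.958578 m
LRL: c = (6 − d² + 2cos(α−β) − 2d(sin α − sin β))/8 = -0.333724; p = 2π − arccos c = 4.372138 rad; φ = atan2(cos β − cos α, d + sin α − sin β) = -0.346641 rad; t = (φ − α + p/2) mod 2π = 0.582797 rad, q = (β − α − t + p) mod 2π = 5.032016 rad → L = 5.66·(0.582797 + 4.372138 + 5.032016) = 5.66·9.986950 = 56.526140 m
Shortest: RSR with L = 43.331609 m ≈ 43.3316 m

43.3316 m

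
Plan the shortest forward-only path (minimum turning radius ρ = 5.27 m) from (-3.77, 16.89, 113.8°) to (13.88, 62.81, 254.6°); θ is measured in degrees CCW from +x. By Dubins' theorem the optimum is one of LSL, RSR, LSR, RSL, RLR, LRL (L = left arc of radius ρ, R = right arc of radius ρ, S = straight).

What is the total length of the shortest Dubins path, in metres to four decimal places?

Let ψ = atan2(Δy, Δx) = atan2(45.92, 17.65) = 68.9750° be the start→goal bearing.
Normalize: d = |goal − start| / ρ = 49.195212/5.27 = 9.334955, α = (θ_start − ψ) mod 360° = 44.8250° = 0.782343 rad, β = (θ_goal − ψ) mod 360° = 185.6250° = 3.239767 rad.
Common terms: sin α = 0.704943, cos α = 0.709264, sin β = -0.098017, cos β = -0.995185, cos(α−β) = -0.774944, d² = 87.141382. Work in radians in the unit-radius frame; every candidate has L = ρ·(t + p + q).
LSL: p² = 2 + d² − 2cos(α−β) + 2d(sin α − sin β) = 105.682461; p = √p² = 10.280198; φ = atan2(cos β − cos α, d + sin α − sin β) = -0.166568 rad; t = (φ − α) mod 2π = 5.334274 rad, q = (β − φ) mod 2π = 3.406335 rad → L = 5.27·(5.334274 + 10.280198 + 3.406335) = 5.27·19.020806 = 100.239650 m
RSR: p² = 2 + d² − 2cos(α−β) + 2d(sin β − sin α) = 75.700082; p = √p² = 8.700579; φ = atan2(cos α − cos β, d − sin α + sin β) = 0.197176 rad; t = (α − φ) mod 2π = 0.585168 rad, q = (φ − β) mod 2π = 3.240594 rad → L = 5.27·(0.585168 + 8.700579 + 3.240594) = 5.27·12.526341 = 66.013818 m
LSR: p² = d² − 2 + 2cos(α−β) + 2d(sin α + sin β) = 94.922761; p = √p² = 9.742831; φ = atan2(−cos α − cos β, d + sin α + sin β) − atan2(−2, p) = 0.231218 rad; t = (φ − α) mod 2π = 5.732060 rad, q = (φ − β) mod 2π = 3.274636 rad → L = 5.27·(5.732060 + 9.742831 + 3.274636) = 5.27·18.749527 = 98.810009 m
RSL: p² = d² − 2 + 2cos(α−β) − 2d(sin α + sin β) = 72.260225; p = √p² = 8.500601; φ = atan2(cos α + cos β, d − sin α − sin β) − atan2(2, p) = -0.263822 rad; t = (α − φ) mod 2π = 1.046165 rad, q = (β − φ) mod 2π = 3.503589 rad → L = 5.27·(1.046165 + 8.500601 + 3.503589) = 5.27·13.050356 = 68.775376 m
RLR: c = (6 − d² + 2cos(α−β) + 2d(sin α − sin β))/8 = -8.462510, |c| > 1 → infeasible
LRL: c = (6 − d² + 2cos(α−β) − 2d(sin α − sin β))/8 = -12.210308, |c| > 1 → infeasible
Shortest: RSR with L = 66.013818 m ≈ 66.0138 m

66.0138 m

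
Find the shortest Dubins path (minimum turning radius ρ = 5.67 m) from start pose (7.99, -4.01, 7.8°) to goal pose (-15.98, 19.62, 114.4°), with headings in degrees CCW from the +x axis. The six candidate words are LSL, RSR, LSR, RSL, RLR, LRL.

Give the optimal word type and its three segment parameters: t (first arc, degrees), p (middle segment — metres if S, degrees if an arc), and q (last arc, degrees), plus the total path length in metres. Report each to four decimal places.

Let ψ = atan2(Δy, Δx) = atan2(23.63, -23.97) = 135.4092° be the start→goal bearing.
Normalize: d = |goal − start| / ρ = 33.659141/5.67 = 5.936357, α = (θ_start − ψ) mod 360° = 232.3908° = 4.055984 rad, β = (θ_goal − ψ) mod 360° = 338.9908° = 5.916505 rad.
Common terms: sin α = -0.792191, cos α = -0.610273, sin β = -0.358519, cos β = 0.933523, cos(α−β) = -0.285688, d² = 35.240329. Work in radians in the unit-radius frame; every candidate has L = ρ·(t + p + q).
LSL: p² = 2 + d² − 2cos(α−β) + 2d(sin α − sin β) = 32.662836; p = √p² = 5.715141; φ = atan2(cos β − cos α, d + sin α − sin β) = 0.273522 rad; t = (φ − α) mod 2π = 2.500723 rad, q = (β − φ) mod 2π = 5.642983 rad → L = 5.67·(2.500723 + 5.715141 + 5.642983) = 5.67·13.858847 = 78.579664 m
RSR: p² = 2 + d² − 2cos(α−β) + 2d(sin β − sin α) = 42.960574; p = √p² = 6.554432; φ = atan2(cos α − cos β, d − sin α + sin β) = -0.237769 rad; t = (α − φ) mod 2π = 4.293752 rad, q = (φ − β) mod 2π = 0.128912 rad → L = 5.67·(4.293752 + 6.554432 + 0.128912) = 5.67·10.977096 = 62.240134 m
LSR: p² = d² − 2 + 2cos(α−β) + 2d(sin α + sin β) = 19.006905; p = √p² = 4.359691; φ = atan2(−cos α − cos β, d + sin α + sin β) − atan2(−2, p) = 0.362662 rad; t = (φ − α) mod 2π = 2.589863 rad, q = (φ − β) mod 2π = 0.729342 rad → L = 5.67·(2.589863 + 4.359691 + 0.729342) = 5.67·7.678897 = 43.539344 m
RSL: p² = d² − 2 + 2cos(α−β) − 2d(sin α + sin β) = 46.330999; p = √p² = 6.806688; φ = atan2(cos α + cos β, d − sin α − sin β) − atan2(2, p) = -0.240206 rad; t = (α − φ) mod 2π = 4.296190 rad, q = (β − φ) mod 2π = 6.156711 rad → L = 5.67·(4.296190 + 6.806688 + 6.156711) = 5.67·17.259588 = 97.861864 m
RLR: c = (6 − d² + 2cos(α−β) + 2d(sin α − sin β))/8 = -4.370072, |c| > 1 → infeasible
LRL: c = (6 − d² + 2cos(α−β) − 2d(sin α − sin β))/8 = -3.082855, |c| > 1 → infeasible
Shortest: LSR with L = 43.539344 m ≈ 43.5393 m
Convert LSR to answer units (arcs ×180/π): t = 2.589863·180/π = 148.3882°, p = ρ·p = 5.67·4.359691 = 24.7194 m, q = 0.729342·180/π = 41.7882°, L = 43.5393 m.

LSR: t = 148.3882°, p = 24.7194 m, q = 41.7882°, L = 43.5393 m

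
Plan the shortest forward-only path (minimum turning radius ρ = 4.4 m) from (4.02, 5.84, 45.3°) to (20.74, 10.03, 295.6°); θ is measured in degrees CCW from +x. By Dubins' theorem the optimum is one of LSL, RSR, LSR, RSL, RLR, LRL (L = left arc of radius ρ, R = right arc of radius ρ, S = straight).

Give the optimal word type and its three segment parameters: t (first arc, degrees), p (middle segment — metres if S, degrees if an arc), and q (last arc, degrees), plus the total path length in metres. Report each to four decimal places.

Let ψ = atan2(Δy, Δx) = atan2(4.19, 16.72) = 14.0685° be the start→goal bearing.
Normalize: d = |goal − start| / ρ = 17.237010/4.4 = 3.917502, α = (θ_start − ψ) mod 360° = 31.2315° = 0.545093 rad, β = (θ_goal − ψ) mod 360° = 281.5315° = 4.913652 rad.
Common terms: sin α = 0.518497, cos α = 0.855079, sin β = -0.979815, cos β = 0.199907, cos(α−β) = -0.337095, d² = 15.346823. Work in radians in the unit-radius frame; every candidate has L = ρ·(t + p + q).
LSL: p² = 2 + d² − 2cos(α−β) + 2d(sin α − sin β) = 29.760297; p = √p² = 5.455300; φ = atan2(cos β − cos α, d + sin α − sin β) = -0.120389 rad; t = (φ − α) mod 2π = 5.617704 rad, q = (β − φ) mod 2π = 5.034041 rad → L = 4.4·(5.617704 + 5.455300 + 5.034041) = 4.4·16.107044 = 70.870995 m
RSR: p² = 2 + d² − 2cos(α−β) + 2d(sin β − sin α) = 6.281731; p = √p² = 2.506338; φ = atan2(cos α − cos β, d − sin α + sin β) = 0.264479 rad; t = (α − φ) mod 2π = 0.280614 rad, q = (φ − β) mod 2π = 1.634012 rad → L = 4.4·(0.280614 + 2.506338 + 1.634012) = 4.4·4.420964 = 19.452243 m
LSR: p² = d² − 2 + 2cos(α−β) + 2d(sin α + sin β) = 9.058207; p = √p² = 3.009686; φ = atan2(−cos α − cos β, d + sin α + sin β) − atan2(−2, p) = 0.290253 rad; t = (φ − α) mod 2π = 6.028346 rad, q = (φ − β) mod 2π = 1.659787 rad → L = 4.4·(6.028346 + 3.009686 + 1.659787) = 4.4·10.697818 = 47.070401 m
RSL: p² = d² − 2 + 2cos(α−β) − 2d(sin α + sin β) = 16.287058; p = √p² = 4.035723; φ = atan2(cos α + cos β, d − sin α − sin β) − atan2(2, p) = -0.223677 rad; t = (α − φ) mod 2π = 0.768770 rad, q = (β − φ) mod 2π = 5.137329 rad → L = 4.4·(0.768770 + 4.035723 + 5.137329) = 4.4·9.941822 = 43.744015 m
RLR: c = (6 − d² + 2cos(α−β) + 2d(sin α − sin β))/8 = 0.214784; p = 2π − arccos c = 4.928859 rad; φ = atan2(cos α − cos β, d − sin α + sin β) = 0.264479 rad; t = (α − φ + p/2) mod 2π = 2.745043 rad, q = (α − β − t + p) mod 2π = 4.098442 rad → L = 4.4·(2.745043 + 4.928859 + 4.098442) = 4.4·11.772345 = 51.798317 m
LRL: c = (6 − d² + 2cos(α−β) − 2d(sin α − sin β))/8 = -2.720037, |c| > 1 → infeasible
Shortest: RSR with L = 19.452243 m ≈ 19.4522 m
Convert RSR to answer units (arcs ×180/π): t = 0.280614·180/π = 16.0780°, p = ρ·p = 4.4·2.506338 = 11.0279 m, q = 1.634012·180/π = 93.6220°, L = 19.4522 m.

RSR: t = 16.0780°, p = 11.0279 m, q = 93.6220°, L = 19.4522 m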